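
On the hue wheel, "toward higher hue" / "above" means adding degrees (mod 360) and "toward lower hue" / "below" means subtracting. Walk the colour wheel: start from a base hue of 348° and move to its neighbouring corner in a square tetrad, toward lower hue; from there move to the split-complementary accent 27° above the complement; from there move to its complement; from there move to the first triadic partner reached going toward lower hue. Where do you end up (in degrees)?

165°

348 − 90 = 258°   (square ↓)
258 + 207 = 465 → 465 − 360 = 105°   (split-comp 27° ↑)
105 + 180 = 285°   (complement)
285 − 120 = 165°   (triadic ↓)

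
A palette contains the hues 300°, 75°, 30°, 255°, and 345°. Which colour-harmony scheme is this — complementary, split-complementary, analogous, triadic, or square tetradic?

Sort the hues: 30°, 75°, 255°, 300°, 345°.
Successive gaps around the wheel: 45°, 180°, 45°, 45°, 45°.
A run of hues at equal small steps (45°) with one large closing gap is an analogous group.

analogous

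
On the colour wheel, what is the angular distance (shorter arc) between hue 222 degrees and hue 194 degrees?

28°

|222 − 194| = 28.
28 ≤ 180, so the shorter arc is 28°.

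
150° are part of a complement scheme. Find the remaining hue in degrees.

330°

The complement sits 180° across the wheel.
The full set through 150° is {150°, 330°}.
Given {150°}, the missing hue is 330°.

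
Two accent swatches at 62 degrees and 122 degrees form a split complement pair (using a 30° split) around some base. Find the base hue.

The accents sit 30° either side of the complement, so the complement is their short-arc midpoint on the wheel.
Short-arc midpoint of 62° and 122°: 92°.
Base is 180° from the complement: 92 − 180 = -88 → -88 + 360 = 272°

272°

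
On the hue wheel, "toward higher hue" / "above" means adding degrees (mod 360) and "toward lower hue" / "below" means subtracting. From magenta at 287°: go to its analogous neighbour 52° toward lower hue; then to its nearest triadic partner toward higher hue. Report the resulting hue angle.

355°

−52° (analog 52° ↓): 287 − 52 = 235°
+120° (triadic ↑): 235 + 120 = 355°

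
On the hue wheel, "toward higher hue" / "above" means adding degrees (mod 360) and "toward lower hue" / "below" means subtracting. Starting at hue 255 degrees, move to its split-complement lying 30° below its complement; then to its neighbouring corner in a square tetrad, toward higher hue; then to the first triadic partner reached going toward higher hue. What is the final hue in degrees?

255°

split-comp 30° ↓ +150°: 255 + 150 = 405 → 405 − 360 = 45°
square ↑ +90°: 45 + 90 = 135°
triadic ↑ +120°: 135 + 120 = 255°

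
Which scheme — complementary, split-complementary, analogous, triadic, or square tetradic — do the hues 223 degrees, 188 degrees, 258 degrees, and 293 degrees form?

Sort the hues: 188°, 223°, 258°, 293°.
Successive gaps around the wheel: 35°, 35°, 35°, 255°.
A run of hues at equal small steps (35°) with one large closing gap is an analogous group.

analogous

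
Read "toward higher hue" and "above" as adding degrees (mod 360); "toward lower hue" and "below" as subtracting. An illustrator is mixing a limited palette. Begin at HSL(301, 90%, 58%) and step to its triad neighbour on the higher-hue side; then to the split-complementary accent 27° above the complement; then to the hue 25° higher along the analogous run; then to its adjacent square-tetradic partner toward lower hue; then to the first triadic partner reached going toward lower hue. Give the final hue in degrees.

+120° (triadic ↑): 301 + 120 = 421 → 421 − 360 = 61°
+207° (split-comp 27° ↑): 61 + 207 = 268°
+25° (analog 25° ↑): 268 + 25 = 293°
−90° (square ↓): 293 − 90 = 203°
−120° (triadic ↓): 203 − 120 = 83°

83°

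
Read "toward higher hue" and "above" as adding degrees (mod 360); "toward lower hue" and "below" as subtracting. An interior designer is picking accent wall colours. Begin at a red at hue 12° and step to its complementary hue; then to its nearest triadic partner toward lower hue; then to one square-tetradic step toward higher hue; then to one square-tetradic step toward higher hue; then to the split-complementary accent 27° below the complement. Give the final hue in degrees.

45°

complement +180°: 12 + 180 = 192°
triadic ↓ −120°: 192 − 120 = 72°
square ↑ +90°: 72 + 90 = 162°
square ↑ +90°: 162 + 90 = 252°
split-comp 27° ↓ +153°: 252 + 153 = 405 → 405 − 360 = 45°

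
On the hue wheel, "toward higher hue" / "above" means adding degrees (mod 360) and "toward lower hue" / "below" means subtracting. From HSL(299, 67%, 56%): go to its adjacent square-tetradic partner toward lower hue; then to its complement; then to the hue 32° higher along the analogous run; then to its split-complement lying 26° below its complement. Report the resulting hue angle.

215°

square ↓ −90°: 299 − 90 = 209°
complement +180°: 209 + 180 = 389 → 389 − 360 = 29°
analog 32° ↑ +32°: 29 + 32 = 61°
split-comp 26° ↓ +154°: 61 + 154 = 215°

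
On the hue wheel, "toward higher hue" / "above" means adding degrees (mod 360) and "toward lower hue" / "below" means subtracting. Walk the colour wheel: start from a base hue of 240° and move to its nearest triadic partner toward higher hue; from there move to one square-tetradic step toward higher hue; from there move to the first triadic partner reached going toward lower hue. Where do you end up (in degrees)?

240 + 120 = 360 → 360 − 360 = 0°   (triadic ↑)
0 + 90 = 90°   (square ↑)
90 − 120 = -30 → -30 + 360 = 330°   (triadic ↓)

330°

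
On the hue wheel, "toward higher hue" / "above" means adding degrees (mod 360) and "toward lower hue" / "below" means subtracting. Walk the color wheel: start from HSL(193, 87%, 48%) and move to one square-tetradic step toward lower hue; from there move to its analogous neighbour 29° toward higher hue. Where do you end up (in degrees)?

193 − 90 = 103°   (square ↓)
103 + 29 = 132°   (analog 29° ↑)

132°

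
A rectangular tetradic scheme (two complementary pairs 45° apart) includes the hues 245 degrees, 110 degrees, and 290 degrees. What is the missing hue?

A rectangular tetradic uses two complementary pairs 45° apart: offsets 0°, 45°, 180°, 225°.
Among {110°, 245°, 290°}, 110° and 290° are a 180° pair.
The remaining hue 245° needs its own complement: 245 + 180 = 425 → 425 − 360 = 65°

65°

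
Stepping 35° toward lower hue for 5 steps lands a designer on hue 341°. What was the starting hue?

5 steps of 35° (toward lower hue) give a net shift of −175°.
Start = end − shift: 341 + 175 = 516 → 516 − 360 = 156°

156°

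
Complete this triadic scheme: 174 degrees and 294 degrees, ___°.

54°

A triad places three hues 120° apart.
The full set through 174° is {54°, 174°, 294°}.
Given {174°, 294°}, the missing hue is 54°.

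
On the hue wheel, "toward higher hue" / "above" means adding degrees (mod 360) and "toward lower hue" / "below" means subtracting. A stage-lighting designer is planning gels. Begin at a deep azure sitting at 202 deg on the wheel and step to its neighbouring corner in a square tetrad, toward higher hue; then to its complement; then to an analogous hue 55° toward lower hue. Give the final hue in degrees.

+90° (square ↑): 202 + 90 = 292°
+180° (complement): 292 + 180 = 472 → 472 − 360 = 112°
−55° (analog 55° ↓): 112 − 55 = 57°

57°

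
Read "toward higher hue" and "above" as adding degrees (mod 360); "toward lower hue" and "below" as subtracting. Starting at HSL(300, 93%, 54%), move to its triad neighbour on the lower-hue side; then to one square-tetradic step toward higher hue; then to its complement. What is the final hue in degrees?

90°

300 − 120 = 180°   (triadic ↓)
180 + 90 = 270°   (square ↑)
270 + 180 = 450 → 450 − 360 = 90°   (complement)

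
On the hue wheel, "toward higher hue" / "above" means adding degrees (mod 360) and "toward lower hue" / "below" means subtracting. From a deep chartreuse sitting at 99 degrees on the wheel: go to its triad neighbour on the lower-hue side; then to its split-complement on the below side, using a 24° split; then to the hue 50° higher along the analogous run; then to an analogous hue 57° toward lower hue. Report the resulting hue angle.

triadic ↓ −120°: 99 − 120 = -21 → -21 + 360 = 339°
split-comp 24° ↓ +156°: 339 + 156 = 495 → 495 − 360 = 135°
analog 50° ↑ +50°: 135 + 50 = 185°
analog 57° ↓ −57°: 185 − 57 = 128°

128°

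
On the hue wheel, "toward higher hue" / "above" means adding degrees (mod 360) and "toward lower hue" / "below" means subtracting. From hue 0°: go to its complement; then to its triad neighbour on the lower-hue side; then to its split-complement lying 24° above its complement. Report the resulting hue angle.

264°

complement +180°: 0 + 180 = 180°
triadic ↓ −120°: 180 − 120 = 60°
split-comp 24° ↑ +204°: 60 + 204 = 264°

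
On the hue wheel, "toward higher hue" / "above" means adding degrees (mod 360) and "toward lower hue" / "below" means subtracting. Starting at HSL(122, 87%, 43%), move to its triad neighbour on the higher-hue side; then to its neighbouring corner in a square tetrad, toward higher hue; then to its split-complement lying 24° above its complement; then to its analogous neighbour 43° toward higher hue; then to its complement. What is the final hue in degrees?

39°

triadic ↑ +120°: 122 + 120 = 242°
square ↑ +90°: 242 + 90 = 332°
split-comp 24° ↑ +204°: 332 + 204 = 536 → 536 − 360 = 176°
analog 43° ↑ +43°: 176 + 43 = 219°
complement +180°: 219 + 180 = 399 → 399 − 360 = 39°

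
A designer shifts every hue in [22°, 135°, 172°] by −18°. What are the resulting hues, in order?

22 − 18 = 4°
135 − 18 = 117°
172 − 18 = 154°

4°, 117°, 154°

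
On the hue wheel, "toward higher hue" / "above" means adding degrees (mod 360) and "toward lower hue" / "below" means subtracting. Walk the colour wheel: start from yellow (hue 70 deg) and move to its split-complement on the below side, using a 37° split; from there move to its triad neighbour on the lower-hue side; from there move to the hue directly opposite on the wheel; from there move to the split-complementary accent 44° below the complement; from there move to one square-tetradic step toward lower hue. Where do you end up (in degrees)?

319°

+143° (split-comp 37° ↓): 70 + 143 = 213°
−120° (triadic ↓): 213 − 120 = 93°
+180° (complement): 93 + 180 = 273°
+136° (split-comp 44° ↓): 273 + 136 = 409 → 409 − 360 = 49°
−90° (square ↓): 49 − 90 = -41 → -41 + 360 = 319°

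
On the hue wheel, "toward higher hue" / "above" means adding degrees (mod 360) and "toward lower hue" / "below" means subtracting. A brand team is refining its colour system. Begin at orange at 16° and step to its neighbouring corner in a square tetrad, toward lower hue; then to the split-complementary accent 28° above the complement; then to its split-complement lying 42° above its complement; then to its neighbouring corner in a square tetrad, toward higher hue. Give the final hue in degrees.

16 − 90 = -74 → -74 + 360 = 286°   (square ↓)
286 + 208 = 494 → 494 − 360 = 134°   (split-comp 28° ↑)
134 + 222 = 356°   (split-comp 42° ↑)
356 + 90 = 446 → 446 − 360 = 86°   (square ↑)

86°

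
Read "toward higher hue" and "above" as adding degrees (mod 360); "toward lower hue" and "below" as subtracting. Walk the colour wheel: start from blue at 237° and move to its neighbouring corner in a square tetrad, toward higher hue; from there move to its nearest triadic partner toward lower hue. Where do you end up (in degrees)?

207°

square ↑ +90°: 237 + 90 = 327°
triadic ↓ −120°: 327 − 120 = 207°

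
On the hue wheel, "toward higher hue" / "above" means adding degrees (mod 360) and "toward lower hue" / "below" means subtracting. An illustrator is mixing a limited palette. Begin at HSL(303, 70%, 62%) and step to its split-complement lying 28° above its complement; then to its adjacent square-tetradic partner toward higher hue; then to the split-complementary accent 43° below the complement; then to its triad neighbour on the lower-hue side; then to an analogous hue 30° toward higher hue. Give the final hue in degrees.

288°

303 + 208 = 511 → 511 − 360 = 151°   (split-comp 28° ↑)
151 + 90 = 241°   (square ↑)
241 + 137 = 378 → 378 − 360 = 18°   (split-comp 43° ↓)
18 − 120 = -102 → -102 + 360 = 258°   (triadic ↓)
258 + 30 = 288°   (analog 30° ↑)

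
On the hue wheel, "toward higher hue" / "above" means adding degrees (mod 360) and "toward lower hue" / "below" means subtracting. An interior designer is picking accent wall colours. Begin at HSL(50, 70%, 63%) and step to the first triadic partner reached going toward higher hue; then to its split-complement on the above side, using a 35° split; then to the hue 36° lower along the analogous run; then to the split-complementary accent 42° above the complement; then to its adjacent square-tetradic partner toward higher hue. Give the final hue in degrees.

301°

+120° (triadic ↑): 50 + 120 = 170°
+215° (split-comp 35° ↑): 170 + 215 = 385 → 385 − 360 = 25°
−36° (analog 36° ↓): 25 − 36 = -11 → -11 + 360 = 349°
+222° (split-comp 42° ↑): 349 + 222 = 571 → 571 − 360 = 211°
+90° (square ↑): 211 + 90 = 301°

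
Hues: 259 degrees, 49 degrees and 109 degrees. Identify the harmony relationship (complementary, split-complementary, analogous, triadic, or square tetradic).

Sort the hues: 49°, 109°, 259°.
Successive gaps around the wheel: 60°, 150°, 150°.
Two 150° gaps and one 60° gap — a base hue opposite a pair of accents 30° either side of its complement — is the split-complementary pattern.

split-complementary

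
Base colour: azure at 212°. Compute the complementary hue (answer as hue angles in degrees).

The complement sits 180° across the wheel.
212 + 180 = 392 → 392 − 360 = 32°

32°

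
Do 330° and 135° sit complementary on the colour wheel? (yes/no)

no

Angular distance: |330 − 135| = 195; shorter arc = 360 − 195 = 165°.
Complementary requires 180°.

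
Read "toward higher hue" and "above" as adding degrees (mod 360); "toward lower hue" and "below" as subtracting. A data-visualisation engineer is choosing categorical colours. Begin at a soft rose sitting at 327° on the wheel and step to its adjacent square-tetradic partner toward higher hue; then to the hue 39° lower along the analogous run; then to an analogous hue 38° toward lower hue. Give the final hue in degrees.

square ↑ +90°: 327 + 90 = 417 → 417 − 360 = 57°
analog 39° ↓ −39°: 57 − 39 = 18°
analog 38° ↓ −38°: 18 − 38 = -20 → -20 + 360 = 340°

340°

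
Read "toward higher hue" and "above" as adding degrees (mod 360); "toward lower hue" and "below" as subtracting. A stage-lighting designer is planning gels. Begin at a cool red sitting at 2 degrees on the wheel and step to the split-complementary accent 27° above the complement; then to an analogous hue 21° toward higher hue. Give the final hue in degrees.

230°

+207° (split-comp 27° ↑): 2 + 207 = 209°
+21° (analog 21° ↑): 209 + 21 = 230°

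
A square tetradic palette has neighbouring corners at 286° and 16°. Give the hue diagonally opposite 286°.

A square tetradic scheme places four hues 90° apart; opposite corners are 180° apart.
286 + 180 = 466 → 466 − 360 = 106°

106°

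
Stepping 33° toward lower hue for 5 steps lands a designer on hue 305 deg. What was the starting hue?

110°

5 steps of 33° (toward lower hue) give a net shift of −165°.
Start = end − shift: 305 + 165 = 470 → 470 − 360 = 110°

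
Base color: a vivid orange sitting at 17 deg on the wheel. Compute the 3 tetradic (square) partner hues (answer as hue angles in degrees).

107°, 197°, 287°

A square tetradic scheme places four hues every 90°.
17 + 90 = 107°
17 + 180 = 197°
17 + 270 = 287°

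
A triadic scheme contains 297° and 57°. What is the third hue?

177°

A triad spaces three hues 120° apart.
The full set is {57°, 177°, 297°}.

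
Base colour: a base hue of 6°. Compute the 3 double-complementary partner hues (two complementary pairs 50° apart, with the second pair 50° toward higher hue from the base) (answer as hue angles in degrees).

A rectangular tetradic uses two complementary pairs 50° apart: offsets 0°, 50°, 180°, 230°.
6 + 50 = 56°
6 + 180 = 186°
6 + 230 = 236°

56°, 186°, 236°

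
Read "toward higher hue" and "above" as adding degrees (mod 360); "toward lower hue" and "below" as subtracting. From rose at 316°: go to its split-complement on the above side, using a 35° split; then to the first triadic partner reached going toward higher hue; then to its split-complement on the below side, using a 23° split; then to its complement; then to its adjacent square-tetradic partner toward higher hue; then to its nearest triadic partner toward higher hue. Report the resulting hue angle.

split-comp 35° ↑ +215°: 316 + 215 = 531 → 531 − 360 = 171°
triadic ↑ +120°: 171 + 120 = 291°
split-comp 23° ↓ +157°: 291 + 157 = 448 → 448 − 360 = 88°
complement +180°: 88 + 180 = 268°
square ↑ +90°: 268 + 90 = 358°
triadic ↑ +120°: 358 + 120 = 478 → 478 − 360 = 118°

118°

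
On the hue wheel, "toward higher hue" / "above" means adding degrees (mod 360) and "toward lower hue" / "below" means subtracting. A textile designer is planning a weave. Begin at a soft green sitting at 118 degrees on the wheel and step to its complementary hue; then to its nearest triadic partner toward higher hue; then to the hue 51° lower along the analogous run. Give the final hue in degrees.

complement +180°: 118 + 180 = 298°
triadic ↑ +120°: 298 + 120 = 418 → 418 − 360 = 58°
analog 51° ↓ −51°: 58 − 51 = 7°

7°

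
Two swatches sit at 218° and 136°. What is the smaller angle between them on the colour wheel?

|218 − 136| = 82.
82 ≤ 180, so the shorter arc is 82°.

82°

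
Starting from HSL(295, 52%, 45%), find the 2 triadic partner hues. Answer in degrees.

55° and 175°

A triad places three hues 120° apart.
295 + 120 = 415 → 415 − 360 = 55°
295 + 240 = 535 → 535 − 360 = 175°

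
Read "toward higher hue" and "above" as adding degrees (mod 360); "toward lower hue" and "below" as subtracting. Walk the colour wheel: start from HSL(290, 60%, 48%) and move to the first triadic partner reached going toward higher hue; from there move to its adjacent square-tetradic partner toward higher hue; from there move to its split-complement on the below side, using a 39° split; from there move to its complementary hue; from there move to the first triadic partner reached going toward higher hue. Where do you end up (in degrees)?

221°

+120° (triadic ↑): 290 + 120 = 410 → 410 − 360 = 50°
+90° (square ↑): 50 + 90 = 140°
+141° (split-comp 39° ↓): 140 + 141 = 281°
+180° (complement): 281 + 180 = 461 → 461 − 360 = 101°
+120° (triadic ↑): 101 + 120 = 221°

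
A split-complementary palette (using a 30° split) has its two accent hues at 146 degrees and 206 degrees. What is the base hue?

The accents sit 30° either side of the complement, so the complement is their short-arc midpoint on the wheel.
Short-arc midpoint of 146° and 206°: 176°.
Base is 180° from the complement: 176 − 180 = -4 → -4 + 360 = 356°

356°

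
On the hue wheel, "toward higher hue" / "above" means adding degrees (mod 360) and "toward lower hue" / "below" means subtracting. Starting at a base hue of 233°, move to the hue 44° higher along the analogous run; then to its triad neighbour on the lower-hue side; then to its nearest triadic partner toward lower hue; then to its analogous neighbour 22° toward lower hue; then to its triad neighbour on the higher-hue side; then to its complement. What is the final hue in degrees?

315°

233 + 44 = 277°   (analog 44° ↑)
277 − 120 = 157°   (triadic ↓)
157 − 120 = 37°   (triadic ↓)
37 − 22 = 15°   (analog 22° ↓)
15 + 120 = 135°   (triadic ↑)
135 + 180 = 315°   (complement)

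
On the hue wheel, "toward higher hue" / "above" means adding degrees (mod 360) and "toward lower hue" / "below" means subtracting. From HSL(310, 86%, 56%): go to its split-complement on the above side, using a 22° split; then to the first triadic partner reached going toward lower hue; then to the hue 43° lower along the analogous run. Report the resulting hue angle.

349°

split-comp 22° ↑ +202°: 310 + 202 = 512 → 512 − 360 = 152°
triadic ↓ −120°: 152 − 120 = 32°
analog 43° ↓ −43°: 32 − 43 = -11 → -11 + 360 = 349°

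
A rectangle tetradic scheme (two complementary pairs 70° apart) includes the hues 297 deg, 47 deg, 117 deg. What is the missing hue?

A rectangular tetradic uses two complementary pairs 70° apart: offsets 0°, 70°, 180°, 250°.
Among {47°, 117°, 297°}, 297° and 117° are a 180° pair.
The remaining hue 47° needs its own complement: 47 + 180 = 227°

227°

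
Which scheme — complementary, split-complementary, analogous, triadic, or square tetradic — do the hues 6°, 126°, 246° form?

triadic

Sort the hues: 6°, 126°, 246°.
Successive gaps around the wheel: 120°, 120°, 120°.
Three hues equally spaced 120° apart form a triad.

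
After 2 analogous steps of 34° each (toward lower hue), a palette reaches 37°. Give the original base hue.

105°

2 steps of 34° (toward lower hue) give a net shift of −68°.
Start = end − shift: 37 + 68 = 105°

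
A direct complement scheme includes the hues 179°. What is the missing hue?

The complement sits 180° across the wheel.
The full set through 179° is {179°, 359°}.
Given {179°}, the missing hue is 359°.

359°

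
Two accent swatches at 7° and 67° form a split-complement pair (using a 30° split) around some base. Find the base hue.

217°

The accents sit 30° either side of the complement, so the complement is their short-arc midpoint on the wheel.
Short-arc midpoint of 7° and 67°: 37°.
Base is 180° from the complement: 37 − 180 = -143 → -143 + 360 = 217°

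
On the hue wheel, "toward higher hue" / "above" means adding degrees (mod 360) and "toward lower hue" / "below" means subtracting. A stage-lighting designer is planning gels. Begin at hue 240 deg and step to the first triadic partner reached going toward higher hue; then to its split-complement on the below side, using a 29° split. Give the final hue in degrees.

151°

240 + 120 = 360 → 360 − 360 = 0°   (triadic ↑)
0 + 151 = 151°   (split-comp 29° ↓)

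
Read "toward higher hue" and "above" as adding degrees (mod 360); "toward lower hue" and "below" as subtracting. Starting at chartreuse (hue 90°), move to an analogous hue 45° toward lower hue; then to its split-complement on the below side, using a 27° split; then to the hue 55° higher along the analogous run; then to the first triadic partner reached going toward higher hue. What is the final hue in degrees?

−45° (analog 45° ↓): 90 − 45 = 45°
+153° (split-comp 27° ↓): 45 + 153 = 198°
+55° (analog 55° ↑): 198 + 55 = 253°
+120° (triadic ↑): 253 + 120 = 373 → 373 − 360 = 13°

13°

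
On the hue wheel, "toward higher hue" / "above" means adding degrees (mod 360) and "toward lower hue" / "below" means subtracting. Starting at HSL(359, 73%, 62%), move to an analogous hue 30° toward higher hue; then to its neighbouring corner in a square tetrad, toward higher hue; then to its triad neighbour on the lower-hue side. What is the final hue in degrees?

359°

+30° (analog 30° ↑): 359 + 30 = 389 → 389 − 360 = 29°
+90° (square ↑): 29 + 90 = 119°
−120° (triadic ↓): 119 − 120 = -1 → -1 + 360 = 359°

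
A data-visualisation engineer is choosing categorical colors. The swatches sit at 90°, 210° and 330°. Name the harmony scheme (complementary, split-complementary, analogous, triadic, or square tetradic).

Sort the hues: 90°, 210°, 330°.
Successive gaps around the wheel: 120°, 120°, 120°.
Three hues equally spaced 120° apart form a triad.

triadic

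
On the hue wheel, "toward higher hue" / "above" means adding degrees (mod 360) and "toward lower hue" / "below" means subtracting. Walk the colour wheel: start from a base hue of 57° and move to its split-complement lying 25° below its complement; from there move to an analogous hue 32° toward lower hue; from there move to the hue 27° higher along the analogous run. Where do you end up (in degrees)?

207°

57 + 155 = 212°   (split-comp 25° ↓)
212 − 32 = 180°   (analog 32° ↓)
180 + 27 = 207°   (analog 27° ↑)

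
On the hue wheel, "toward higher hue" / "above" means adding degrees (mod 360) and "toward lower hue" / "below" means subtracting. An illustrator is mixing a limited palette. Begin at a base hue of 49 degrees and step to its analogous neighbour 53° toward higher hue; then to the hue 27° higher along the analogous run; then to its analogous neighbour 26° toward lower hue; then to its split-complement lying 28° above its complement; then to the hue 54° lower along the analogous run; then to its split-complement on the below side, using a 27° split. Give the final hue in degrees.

50°

+53° (analog 53° ↑): 49 + 53 = 102°
+27° (analog 27° ↑): 102 + 27 = 129°
−26° (analog 26° ↓): 129 − 26 = 103°
+208° (split-comp 28° ↑): 103 + 208 = 311°
−54° (analog 54° ↓): 311 − 54 = 257°
+153° (split-comp 27° ↓): 257 + 153 = 410 → 410 − 360 = 50°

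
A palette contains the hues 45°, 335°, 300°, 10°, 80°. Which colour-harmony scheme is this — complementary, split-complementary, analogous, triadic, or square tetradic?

analogous

Sort the hues: 10°, 45°, 80°, 300°, 335°.
Successive gaps around the wheel: 35°, 35°, 220°, 35°, 35°.
A run of hues at equal small steps (35°) with one large closing gap is an analogous group.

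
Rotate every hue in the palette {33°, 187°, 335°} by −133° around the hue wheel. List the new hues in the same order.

260°, 54°, 202°

33 − 133 = -100 → -100 + 360 = 260°
187 − 133 = 54°
335 − 133 = 202°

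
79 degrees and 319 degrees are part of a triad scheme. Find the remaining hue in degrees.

A triad places three hues 120° apart.
The full set through 79° is {79°, 199°, 319°}.
Given {79°, 319°}, the missing hue is 199°.

199°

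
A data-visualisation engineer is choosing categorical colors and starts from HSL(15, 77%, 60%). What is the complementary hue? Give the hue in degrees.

15 + 180 = 195°

195°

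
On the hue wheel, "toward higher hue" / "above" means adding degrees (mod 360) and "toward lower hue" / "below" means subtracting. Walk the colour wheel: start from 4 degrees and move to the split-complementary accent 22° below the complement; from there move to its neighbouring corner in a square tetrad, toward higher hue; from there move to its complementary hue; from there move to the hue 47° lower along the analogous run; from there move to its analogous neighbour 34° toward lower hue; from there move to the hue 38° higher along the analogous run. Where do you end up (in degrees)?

29°

4 + 158 = 162°   (split-comp 22° ↓)
162 + 90 = 252°   (square ↑)
252 + 180 = 432 → 432 − 360 = 72°   (complement)
72 − 47 = 25°   (analog 47° ↓)
25 − 34 = -9 → -9 + 360 = 351°   (analog 34° ↓)
351 + 38 = 389 → 389 − 360 = 29°   (analog 38° ↑)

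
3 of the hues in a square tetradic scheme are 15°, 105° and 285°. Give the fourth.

195°

A square tetradic scheme places four hues every 90°.
The full set through 15° is {15°, 105°, 195°, 285°}.
Given {15°, 105°, 285°}, the missing hue is 195°.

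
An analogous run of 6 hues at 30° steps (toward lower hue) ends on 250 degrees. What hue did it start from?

5 steps of 30° (toward lower hue) give a net shift of −150°.
Start = end − shift: 250 + 150 = 400 → 400 − 360 = 40°

40°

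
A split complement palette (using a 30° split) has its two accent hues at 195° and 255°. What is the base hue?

The accents sit 30° either side of the complement, so the complement is their short-arc midpoint on the wheel.
Short-arc midpoint of 195° and 255°: 225°.
Base is 180° from the complement: 225 − 180 = 45°

45°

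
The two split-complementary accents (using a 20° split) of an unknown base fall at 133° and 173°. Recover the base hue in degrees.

The accents sit 20° either side of the complement, so the complement is their short-arc midpoint on the wheel.
Short-arc midpoint of 133° and 173°: 153°.
Base is 180° from the complement: 153 − 180 = -27 → -27 + 360 = 333°

333°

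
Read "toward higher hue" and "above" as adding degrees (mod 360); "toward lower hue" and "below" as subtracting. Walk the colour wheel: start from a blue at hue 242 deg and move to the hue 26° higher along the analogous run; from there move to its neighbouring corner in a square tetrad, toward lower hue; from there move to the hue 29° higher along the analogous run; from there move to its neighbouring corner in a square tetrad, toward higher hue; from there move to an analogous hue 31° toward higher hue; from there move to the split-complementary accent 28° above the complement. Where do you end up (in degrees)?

+26° (analog 26° ↑): 242 + 26 = 268°
−90° (square ↓): 268 − 90 = 178°
+29° (analog 29° ↑): 178 + 29 = 207°
+90° (square ↑): 207 + 90 = 297°
+31° (analog 31° ↑): 297 + 31 = 328°
+208° (split-comp 28° ↑): 328 + 208 = 536 → 536 − 360 = 176°

176°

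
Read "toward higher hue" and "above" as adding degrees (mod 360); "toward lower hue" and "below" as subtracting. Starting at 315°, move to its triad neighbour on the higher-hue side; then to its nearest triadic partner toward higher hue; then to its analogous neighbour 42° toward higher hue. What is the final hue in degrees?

237°

triadic ↑ +120°: 315 + 120 = 435 → 435 − 360 = 75°
triadic ↑ +120°: 75 + 120 = 195°
analog 42° ↑ +42°: 195 + 42 = 237°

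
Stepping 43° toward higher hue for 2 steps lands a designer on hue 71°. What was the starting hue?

345°

2 steps of 43° (toward higher hue) give a net shift of +86°.
Start = end − shift: 71 − 86 = -15 → -15 + 360 = 345°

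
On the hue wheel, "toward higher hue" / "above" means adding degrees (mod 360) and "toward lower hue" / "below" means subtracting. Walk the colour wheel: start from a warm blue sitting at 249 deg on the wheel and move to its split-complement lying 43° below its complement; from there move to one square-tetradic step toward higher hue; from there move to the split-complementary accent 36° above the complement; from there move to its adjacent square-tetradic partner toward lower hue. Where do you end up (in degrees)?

242°

split-comp 43° ↓ +137°: 249 + 137 = 386 → 386 − 360 = 26°
square ↑ +90°: 26 + 90 = 116°
split-comp 36° ↑ +216°: 116 + 216 = 332°
square ↓ −90°: 332 − 90 = 242°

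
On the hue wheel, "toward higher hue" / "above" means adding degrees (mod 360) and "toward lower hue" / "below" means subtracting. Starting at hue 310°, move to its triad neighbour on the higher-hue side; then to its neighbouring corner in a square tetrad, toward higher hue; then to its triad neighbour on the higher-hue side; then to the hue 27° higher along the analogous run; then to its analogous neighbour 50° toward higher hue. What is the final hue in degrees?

357°

310 + 120 = 430 → 430 − 360 = 70°   (triadic ↑)
70 + 90 = 160°   (square ↑)
160 + 120 = 280°   (triadic ↑)
280 + 27 = 307°   (analog 27° ↑)
307 + 50 = 357°   (analog 50° ↑)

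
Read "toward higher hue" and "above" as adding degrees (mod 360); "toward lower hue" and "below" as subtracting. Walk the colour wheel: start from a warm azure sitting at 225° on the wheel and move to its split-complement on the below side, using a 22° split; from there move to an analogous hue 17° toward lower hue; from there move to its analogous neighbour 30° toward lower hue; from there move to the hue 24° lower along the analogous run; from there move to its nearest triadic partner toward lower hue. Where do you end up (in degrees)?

+158° (split-comp 22° ↓): 225 + 158 = 383 → 383 − 360 = 23°
−17° (analog 17° ↓): 23 − 17 = 6°
−30° (analog 30° ↓): 6 − 30 = -24 → -24 + 360 = 336°
−24° (analog 24° ↓): 336 − 24 = 312°
−120° (triadic ↓): 312 − 120 = 192°

192°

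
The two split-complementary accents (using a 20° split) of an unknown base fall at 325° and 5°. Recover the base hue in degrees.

165°

The accents sit 20° either side of the complement, so the complement is their short-arc midpoint on the wheel.
Short-arc midpoint of 325° and 5°: 345°.
Base is 180° from the complement: 345 − 180 = 165°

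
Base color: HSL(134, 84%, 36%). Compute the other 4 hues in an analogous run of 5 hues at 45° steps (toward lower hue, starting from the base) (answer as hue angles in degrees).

89°, 44°, 359° and 314°

Analogous hues sit every 45° along the wheel.
134 − 45 = 89°
134 − 90 = 44°
134 − 135 = -1 → -1 + 360 = 359°
134 − 180 = -46 → -46 + 360 = 314°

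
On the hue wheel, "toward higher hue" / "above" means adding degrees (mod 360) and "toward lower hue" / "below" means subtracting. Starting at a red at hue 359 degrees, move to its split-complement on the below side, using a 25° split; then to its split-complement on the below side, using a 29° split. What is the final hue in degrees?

359 + 155 = 514 → 514 − 360 = 154°   (split-comp 25° ↓)
154 + 151 = 305°   (split-comp 29° ↓)

305°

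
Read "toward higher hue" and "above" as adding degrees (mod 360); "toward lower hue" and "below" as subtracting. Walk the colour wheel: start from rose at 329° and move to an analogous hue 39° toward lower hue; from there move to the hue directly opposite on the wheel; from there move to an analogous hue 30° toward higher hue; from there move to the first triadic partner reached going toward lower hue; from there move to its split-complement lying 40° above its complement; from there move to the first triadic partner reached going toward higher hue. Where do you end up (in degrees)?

analog 39° ↓ −39°: 329 − 39 = 290°
complement +180°: 290 + 180 = 470 → 470 − 360 = 110°
analog 30° ↑ +30°: 110 + 30 = 140°
triadic ↓ −120°: 140 − 120 = 20°
split-comp 40° ↑ +220°: 20 + 220 = 240°
triadic ↑ +120°: 240 + 120 = 360 → 360 − 360 = 0°

0°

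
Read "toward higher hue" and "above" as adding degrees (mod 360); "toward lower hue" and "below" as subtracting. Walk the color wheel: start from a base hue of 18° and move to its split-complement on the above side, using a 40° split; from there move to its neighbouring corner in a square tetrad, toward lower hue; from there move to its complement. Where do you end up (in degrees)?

328°

+220° (split-comp 40° ↑): 18 + 220 = 238°
−90° (square ↓): 238 − 90 = 148°
+180° (complement): 148 + 180 = 328°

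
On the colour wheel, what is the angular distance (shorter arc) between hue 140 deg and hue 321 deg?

179°

|140 − 321| = 181.
The shorter arc is 360 − 181 = 179°.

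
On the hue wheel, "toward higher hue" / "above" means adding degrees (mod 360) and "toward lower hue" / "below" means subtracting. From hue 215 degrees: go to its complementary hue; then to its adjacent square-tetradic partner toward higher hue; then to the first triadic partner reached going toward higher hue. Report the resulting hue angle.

215 + 180 = 395 → 395 − 360 = 35°   (complement)
35 + 90 = 125°   (square ↑)
125 + 120 = 245°   (triadic ↑)

245°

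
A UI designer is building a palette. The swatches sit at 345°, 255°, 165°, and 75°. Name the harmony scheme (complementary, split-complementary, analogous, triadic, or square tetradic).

square tetradic

Sort the hues: 75°, 165°, 255°, 345°.
Successive gaps around the wheel: 90°, 90°, 90°, 90°.
Four hues every 90° form a square tetradic scheme.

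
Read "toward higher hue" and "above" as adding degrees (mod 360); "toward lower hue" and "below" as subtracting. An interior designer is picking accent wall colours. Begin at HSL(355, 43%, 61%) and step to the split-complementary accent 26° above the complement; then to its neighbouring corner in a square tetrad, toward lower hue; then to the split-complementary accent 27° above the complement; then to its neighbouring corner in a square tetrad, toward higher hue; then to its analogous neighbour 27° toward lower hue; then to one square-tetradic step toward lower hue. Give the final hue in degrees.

+206° (split-comp 26° ↑): 355 + 206 = 561 → 561 − 360 = 201°
−90° (square ↓): 201 − 90 = 111°
+207° (split-comp 27° ↑): 111 + 207 = 318°
+90° (square ↑): 318 + 90 = 408 → 408 − 360 = 48°
−27° (analog 27° ↓): 48 − 27 = 21°
−90° (square ↓): 21 − 90 = -69 → -69 + 360 = 291°

291°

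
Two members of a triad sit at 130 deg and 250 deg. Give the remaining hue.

A triad spaces three hues 120° apart.
The full set is {10°, 130°, 250°}.

10°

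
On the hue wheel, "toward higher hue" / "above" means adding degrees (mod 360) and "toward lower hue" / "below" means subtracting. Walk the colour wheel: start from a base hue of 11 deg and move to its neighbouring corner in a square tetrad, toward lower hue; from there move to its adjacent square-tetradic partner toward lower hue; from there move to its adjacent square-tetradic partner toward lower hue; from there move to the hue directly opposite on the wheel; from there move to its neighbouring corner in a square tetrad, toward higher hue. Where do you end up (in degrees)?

−90° (square ↓): 11 − 90 = -79 → -79 + 360 = 281°
−90° (square ↓): 281 − 90 = 191°
−90° (square ↓): 191 − 90 = 101°
+180° (complement): 101 + 180 = 281°
+90° (square ↑): 281 + 90 = 371 → 371 − 360 = 11°

11°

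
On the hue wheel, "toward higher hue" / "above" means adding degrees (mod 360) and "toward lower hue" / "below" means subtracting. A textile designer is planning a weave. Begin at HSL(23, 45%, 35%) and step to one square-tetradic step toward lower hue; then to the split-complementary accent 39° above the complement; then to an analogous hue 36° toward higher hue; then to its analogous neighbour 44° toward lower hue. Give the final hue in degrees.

23 − 90 = -67 → -67 + 360 = 293°   (square ↓)
293 + 219 = 512 → 512 − 360 = 152°   (split-comp 39° ↑)
152 + 36 = 188°   (analog 36° ↑)
188 − 44 = 144°   (analog 44° ↓)

144°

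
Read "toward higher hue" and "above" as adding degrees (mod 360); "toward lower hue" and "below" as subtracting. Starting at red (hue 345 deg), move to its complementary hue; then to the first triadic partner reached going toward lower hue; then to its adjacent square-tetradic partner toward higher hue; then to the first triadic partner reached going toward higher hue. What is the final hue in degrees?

345 + 180 = 525 → 525 − 360 = 165°   (complement)
165 − 120 = 45°   (triadic ↓)
45 + 90 = 135°   (square ↑)
135 + 120 = 255°   (triadic ↑)

255°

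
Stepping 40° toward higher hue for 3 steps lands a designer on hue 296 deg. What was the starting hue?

176°

3 steps of 40° (toward higher hue) give a net shift of +120°.
Start = end − shift: 296 − 120 = 176°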